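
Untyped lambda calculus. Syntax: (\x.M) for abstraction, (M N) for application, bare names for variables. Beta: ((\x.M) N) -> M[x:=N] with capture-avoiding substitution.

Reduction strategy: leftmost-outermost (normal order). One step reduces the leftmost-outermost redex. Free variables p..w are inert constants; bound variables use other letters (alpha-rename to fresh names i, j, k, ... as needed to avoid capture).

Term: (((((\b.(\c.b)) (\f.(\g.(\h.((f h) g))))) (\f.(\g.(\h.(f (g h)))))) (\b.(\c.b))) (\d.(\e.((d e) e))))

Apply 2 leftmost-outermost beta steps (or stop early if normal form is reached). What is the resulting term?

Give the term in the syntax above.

Step 0: (((((\b.(\c.b)) (\f.(\g.(\h.((f h) g))))) (\f.(\g.(\h.(f (g h)))))) (\b.(\c.b))) (\d.(\e.((d e) e))))
Step 1: ((((\c.(\f.(\g.(\h.((f h) g))))) (\f.(\g.(\h.(f (g h)))))) (\b.(\c.b))) (\d.(\e.((d e) e))))
Step 2: (((\f.(\g.(\h.((f h) g)))) (\b.(\c.b))) (\d.(\e.((d e) e))))

Answer: (((\f.(\g.(\h.((f h) g)))) (\b.(\c.b))) (\d.(\e.((d e) e))))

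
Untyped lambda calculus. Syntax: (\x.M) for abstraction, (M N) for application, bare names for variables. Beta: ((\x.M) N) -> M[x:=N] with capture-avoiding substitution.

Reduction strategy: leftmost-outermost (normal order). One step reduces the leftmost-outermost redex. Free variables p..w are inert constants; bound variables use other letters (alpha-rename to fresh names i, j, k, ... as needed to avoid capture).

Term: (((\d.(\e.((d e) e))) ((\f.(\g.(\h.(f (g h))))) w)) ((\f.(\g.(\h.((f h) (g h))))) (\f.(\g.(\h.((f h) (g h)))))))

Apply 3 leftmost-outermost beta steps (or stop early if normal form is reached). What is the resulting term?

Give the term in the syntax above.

Answer: (((\g.(\h.(w (g h)))) ((\f.(\g.(\h.((f h) (g h))))) (\f.(\g.(\h.((f h) (g h))))))) ((\f.(\g.(\h.((f h) (g h))))) (\f.(\g.(\h.((f h) (g h)))))))

Derivation:
Step 0: (((\d.(\e.((d e) e))) ((\f.(\g.(\h.(f (g h))))) w)) ((\f.(\g.(\h.((f h) (g h))))) (\f.(\g.(\h.((f h) (g h)))))))
Step 1: ((\e.((((\f.(\g.(\h.(f (g h))))) w) e) e)) ((\f.(\g.(\h.((f h) (g h))))) (\f.(\g.(\h.((f h) (g h)))))))
Step 2: ((((\f.(\g.(\h.(f (g h))))) w) ((\f.(\g.(\h.((f h) (g h))))) (\f.(\g.(\h.((f h) (g h))))))) ((\f.(\g.(\h.((f h) (g h))))) (\f.(\g.(\h.((f h) (g h)))))))
Step 3: (((\g.(\h.(w (g h)))) ((\f.(\g.(\h.((f h) (g h))))) (\f.(\g.(\h.((f h) (g h))))))) ((\f.(\g.(\h.((f h) (g h))))) (\f.(\g.(\h.((f h) (g h)))))))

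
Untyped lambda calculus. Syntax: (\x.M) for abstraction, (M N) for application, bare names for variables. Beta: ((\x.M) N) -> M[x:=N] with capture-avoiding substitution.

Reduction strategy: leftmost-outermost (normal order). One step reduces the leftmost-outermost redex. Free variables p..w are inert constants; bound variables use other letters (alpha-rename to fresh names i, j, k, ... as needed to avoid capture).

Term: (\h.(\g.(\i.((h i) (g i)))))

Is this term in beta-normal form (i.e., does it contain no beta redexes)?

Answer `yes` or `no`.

Term: (\h.(\g.(\i.((h i) (g i)))))
No beta redexes found.

Answer: yes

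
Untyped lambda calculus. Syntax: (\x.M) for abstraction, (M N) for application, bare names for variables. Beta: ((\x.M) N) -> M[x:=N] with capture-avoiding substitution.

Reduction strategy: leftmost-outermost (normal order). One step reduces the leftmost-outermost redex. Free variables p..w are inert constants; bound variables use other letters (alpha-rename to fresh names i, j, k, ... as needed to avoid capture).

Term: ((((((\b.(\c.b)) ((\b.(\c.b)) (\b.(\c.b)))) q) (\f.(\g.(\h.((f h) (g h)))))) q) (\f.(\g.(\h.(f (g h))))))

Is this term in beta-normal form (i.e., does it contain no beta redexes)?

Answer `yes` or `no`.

Term: ((((((\b.(\c.b)) ((\b.(\c.b)) (\b.(\c.b)))) q) (\f.(\g.(\h.((f h) (g h)))))) q) (\f.(\g.(\h.(f (g h))))))
Found 2 beta redex(es).

Answer: no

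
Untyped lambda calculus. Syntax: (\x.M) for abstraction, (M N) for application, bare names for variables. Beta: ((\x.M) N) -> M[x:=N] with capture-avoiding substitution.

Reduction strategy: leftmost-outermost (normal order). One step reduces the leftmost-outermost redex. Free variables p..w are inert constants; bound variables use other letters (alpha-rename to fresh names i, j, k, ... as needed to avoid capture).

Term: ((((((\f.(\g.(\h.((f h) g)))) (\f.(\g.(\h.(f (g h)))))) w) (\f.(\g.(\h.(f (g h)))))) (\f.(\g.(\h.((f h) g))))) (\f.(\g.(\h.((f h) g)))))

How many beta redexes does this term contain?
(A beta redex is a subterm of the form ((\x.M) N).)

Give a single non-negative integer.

Term: ((((((\f.(\g.(\h.((f h) g)))) (\f.(\g.(\h.(f (g h)))))) w) (\f.(\g.(\h.(f (g h)))))) (\f.(\g.(\h.((f h) g))))) (\f.(\g.(\h.((f h) g)))))
  Redex: ((\f.(\g.(\h.((f h) g)))) (\f.(\g.(\h.(f (g h))))))
Total redexes: 1

Answer: 1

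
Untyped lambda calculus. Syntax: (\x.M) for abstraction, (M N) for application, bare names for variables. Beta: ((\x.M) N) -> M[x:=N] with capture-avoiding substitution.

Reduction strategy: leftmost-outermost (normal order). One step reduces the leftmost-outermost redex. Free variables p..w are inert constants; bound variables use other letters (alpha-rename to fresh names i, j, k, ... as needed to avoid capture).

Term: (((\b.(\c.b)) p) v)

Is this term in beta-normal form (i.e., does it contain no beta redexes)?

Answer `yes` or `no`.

Term: (((\b.(\c.b)) p) v)
Found 1 beta redex(es).

Answer: no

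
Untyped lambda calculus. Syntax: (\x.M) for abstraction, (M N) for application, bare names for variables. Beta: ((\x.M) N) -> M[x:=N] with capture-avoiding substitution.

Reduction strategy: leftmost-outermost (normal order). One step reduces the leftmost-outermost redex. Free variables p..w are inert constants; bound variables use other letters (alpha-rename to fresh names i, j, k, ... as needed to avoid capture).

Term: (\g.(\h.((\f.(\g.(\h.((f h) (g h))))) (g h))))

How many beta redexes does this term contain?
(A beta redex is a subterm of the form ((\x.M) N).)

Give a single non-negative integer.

Answer: 1

Derivation:
Term: (\g.(\h.((\f.(\g.(\h.((f h) (g h))))) (g h))))
  Redex: ((\f.(\g.(\h.((f h) (g h))))) (g h))
Total redexes: 1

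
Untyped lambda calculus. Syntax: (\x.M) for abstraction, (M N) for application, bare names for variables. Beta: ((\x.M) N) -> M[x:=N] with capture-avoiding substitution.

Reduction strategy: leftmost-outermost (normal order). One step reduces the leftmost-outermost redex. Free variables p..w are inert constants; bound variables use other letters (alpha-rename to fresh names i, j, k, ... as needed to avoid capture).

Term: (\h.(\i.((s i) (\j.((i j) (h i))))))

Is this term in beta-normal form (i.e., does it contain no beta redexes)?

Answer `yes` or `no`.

Term: (\h.(\i.((s i) (\j.((i j) (h i))))))
No beta redexes found.

Answer: yes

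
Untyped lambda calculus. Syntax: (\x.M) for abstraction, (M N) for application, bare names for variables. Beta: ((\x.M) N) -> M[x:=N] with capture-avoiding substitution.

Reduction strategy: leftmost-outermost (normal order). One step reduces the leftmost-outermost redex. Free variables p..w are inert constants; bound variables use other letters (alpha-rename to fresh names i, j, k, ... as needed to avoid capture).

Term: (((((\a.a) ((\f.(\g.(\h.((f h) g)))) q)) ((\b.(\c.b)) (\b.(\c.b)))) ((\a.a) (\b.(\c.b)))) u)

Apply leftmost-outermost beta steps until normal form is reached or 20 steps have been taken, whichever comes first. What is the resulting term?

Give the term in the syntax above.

Step 0: (((((\a.a) ((\f.(\g.(\h.((f h) g)))) q)) ((\b.(\c.b)) (\b.(\c.b)))) ((\a.a) (\b.(\c.b)))) u)
Step 1: (((((\f.(\g.(\h.((f h) g)))) q) ((\b.(\c.b)) (\b.(\c.b)))) ((\a.a) (\b.(\c.b)))) u)
Step 2: ((((\g.(\h.((q h) g))) ((\b.(\c.b)) (\b.(\c.b)))) ((\a.a) (\b.(\c.b)))) u)
Step 3: (((\h.((q h) ((\b.(\c.b)) (\b.(\c.b))))) ((\a.a) (\b.(\c.b)))) u)
Step 4: (((q ((\a.a) (\b.(\c.b)))) ((\b.(\c.b)) (\b.(\c.b)))) u)
Step 5: (((q (\b.(\c.b))) ((\b.(\c.b)) (\b.(\c.b)))) u)
Step 6: (((q (\b.(\c.b))) (\c.(\b.(\c.b)))) u)

Answer: (((q (\b.(\c.b))) (\c.(\b.(\c.b)))) u)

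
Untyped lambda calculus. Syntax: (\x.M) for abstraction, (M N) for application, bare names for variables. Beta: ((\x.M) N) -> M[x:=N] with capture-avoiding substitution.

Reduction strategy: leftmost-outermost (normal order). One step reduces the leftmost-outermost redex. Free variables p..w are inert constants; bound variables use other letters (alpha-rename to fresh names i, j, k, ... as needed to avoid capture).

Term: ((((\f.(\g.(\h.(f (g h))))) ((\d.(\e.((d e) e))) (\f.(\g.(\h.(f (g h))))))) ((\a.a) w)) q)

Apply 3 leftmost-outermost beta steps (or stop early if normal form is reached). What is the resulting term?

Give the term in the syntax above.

Answer: (((\d.(\e.((d e) e))) (\f.(\g.(\h.(f (g h)))))) (((\a.a) w) q))

Derivation:
Step 0: ((((\f.(\g.(\h.(f (g h))))) ((\d.(\e.((d e) e))) (\f.(\g.(\h.(f (g h))))))) ((\a.a) w)) q)
Step 1: (((\g.(\h.(((\d.(\e.((d e) e))) (\f.(\g.(\h.(f (g h)))))) (g h)))) ((\a.a) w)) q)
Step 2: ((\h.(((\d.(\e.((d e) e))) (\f.(\g.(\h.(f (g h)))))) (((\a.a) w) h))) q)
Step 3: (((\d.(\e.((d e) e))) (\f.(\g.(\h.(f (g h)))))) (((\a.a) w) q))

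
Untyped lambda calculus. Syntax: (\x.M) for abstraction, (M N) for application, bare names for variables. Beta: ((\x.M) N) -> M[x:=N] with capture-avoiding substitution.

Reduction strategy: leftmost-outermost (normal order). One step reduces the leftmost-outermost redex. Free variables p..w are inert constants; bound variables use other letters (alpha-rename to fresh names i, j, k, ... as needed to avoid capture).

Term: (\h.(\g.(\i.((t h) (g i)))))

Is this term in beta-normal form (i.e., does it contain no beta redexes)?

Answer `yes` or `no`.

Answer: yes

Derivation:
Term: (\h.(\g.(\i.((t h) (g i)))))
No beta redexes found.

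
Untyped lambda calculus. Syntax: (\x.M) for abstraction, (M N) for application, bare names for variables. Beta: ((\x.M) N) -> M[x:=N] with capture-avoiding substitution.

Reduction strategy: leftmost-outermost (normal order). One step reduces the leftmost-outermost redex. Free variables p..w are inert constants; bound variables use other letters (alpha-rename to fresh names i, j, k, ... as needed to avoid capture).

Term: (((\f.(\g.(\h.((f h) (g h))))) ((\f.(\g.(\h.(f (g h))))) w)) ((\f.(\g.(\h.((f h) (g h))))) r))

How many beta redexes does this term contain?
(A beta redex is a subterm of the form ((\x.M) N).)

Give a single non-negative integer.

Answer: 3

Derivation:
Term: (((\f.(\g.(\h.((f h) (g h))))) ((\f.(\g.(\h.(f (g h))))) w)) ((\f.(\g.(\h.((f h) (g h))))) r))
  Redex: ((\f.(\g.(\h.((f h) (g h))))) ((\f.(\g.(\h.(f (g h))))) w))
  Redex: ((\f.(\g.(\h.(f (g h))))) w)
  Redex: ((\f.(\g.(\h.((f h) (g h))))) r)
Total redexes: 3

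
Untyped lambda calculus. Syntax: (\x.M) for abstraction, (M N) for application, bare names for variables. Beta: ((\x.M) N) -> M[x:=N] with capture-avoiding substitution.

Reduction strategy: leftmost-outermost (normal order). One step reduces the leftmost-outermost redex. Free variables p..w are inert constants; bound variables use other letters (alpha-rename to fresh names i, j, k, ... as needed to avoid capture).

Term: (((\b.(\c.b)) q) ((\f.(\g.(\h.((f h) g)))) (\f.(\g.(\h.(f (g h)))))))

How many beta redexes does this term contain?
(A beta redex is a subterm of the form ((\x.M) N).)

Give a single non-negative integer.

Answer: 2

Derivation:
Term: (((\b.(\c.b)) q) ((\f.(\g.(\h.((f h) g)))) (\f.(\g.(\h.(f (g h)))))))
  Redex: ((\b.(\c.b)) q)
  Redex: ((\f.(\g.(\h.((f h) g)))) (\f.(\g.(\h.(f (g h))))))
Total redexes: 2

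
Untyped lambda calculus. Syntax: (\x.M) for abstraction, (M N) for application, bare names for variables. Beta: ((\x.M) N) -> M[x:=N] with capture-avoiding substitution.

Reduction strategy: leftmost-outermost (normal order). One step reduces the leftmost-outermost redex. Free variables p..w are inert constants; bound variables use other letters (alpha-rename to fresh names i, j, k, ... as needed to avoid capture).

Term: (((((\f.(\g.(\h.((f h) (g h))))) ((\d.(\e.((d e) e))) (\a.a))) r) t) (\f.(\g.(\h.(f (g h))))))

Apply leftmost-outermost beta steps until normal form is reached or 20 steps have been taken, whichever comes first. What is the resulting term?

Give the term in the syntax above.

Step 0: (((((\f.(\g.(\h.((f h) (g h))))) ((\d.(\e.((d e) e))) (\a.a))) r) t) (\f.(\g.(\h.(f (g h))))))
Step 1: ((((\g.(\h.((((\d.(\e.((d e) e))) (\a.a)) h) (g h)))) r) t) (\f.(\g.(\h.(f (g h))))))
Step 2: (((\h.((((\d.(\e.((d e) e))) (\a.a)) h) (r h))) t) (\f.(\g.(\h.(f (g h))))))
Step 3: (((((\d.(\e.((d e) e))) (\a.a)) t) (r t)) (\f.(\g.(\h.(f (g h))))))
Step 4: ((((\e.(((\a.a) e) e)) t) (r t)) (\f.(\g.(\h.(f (g h))))))
Step 5: (((((\a.a) t) t) (r t)) (\f.(\g.(\h.(f (g h))))))
Step 6: (((t t) (r t)) (\f.(\g.(\h.(f (g h))))))

Answer: (((t t) (r t)) (\f.(\g.(\h.(f (g h))))))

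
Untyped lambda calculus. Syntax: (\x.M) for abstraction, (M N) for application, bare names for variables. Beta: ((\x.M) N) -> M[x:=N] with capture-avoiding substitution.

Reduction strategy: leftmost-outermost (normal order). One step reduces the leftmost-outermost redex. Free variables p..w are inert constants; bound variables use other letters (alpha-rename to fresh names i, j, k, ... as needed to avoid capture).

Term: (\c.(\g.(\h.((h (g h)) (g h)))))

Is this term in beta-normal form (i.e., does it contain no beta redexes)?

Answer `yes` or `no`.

Answer: yes

Derivation:
Term: (\c.(\g.(\h.((h (g h)) (g h)))))
No beta redexes found.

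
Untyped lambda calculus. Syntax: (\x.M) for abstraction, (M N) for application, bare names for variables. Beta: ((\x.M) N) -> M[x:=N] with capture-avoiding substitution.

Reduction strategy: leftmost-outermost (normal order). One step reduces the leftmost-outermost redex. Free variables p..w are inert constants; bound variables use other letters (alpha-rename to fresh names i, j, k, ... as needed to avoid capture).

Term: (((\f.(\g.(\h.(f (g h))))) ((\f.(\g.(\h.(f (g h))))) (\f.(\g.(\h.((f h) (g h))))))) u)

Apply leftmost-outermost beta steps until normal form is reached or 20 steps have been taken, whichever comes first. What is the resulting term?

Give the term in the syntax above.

Answer: (\h.(\i.(\g.(\j.((((u h) i) j) (g j))))))

Derivation:
Step 0: (((\f.(\g.(\h.(f (g h))))) ((\f.(\g.(\h.(f (g h))))) (\f.(\g.(\h.((f h) (g h))))))) u)
Step 1: ((\g.(\h.(((\f.(\g.(\h.(f (g h))))) (\f.(\g.(\h.((f h) (g h)))))) (g h)))) u)
Step 2: (\h.(((\f.(\g.(\h.(f (g h))))) (\f.(\g.(\h.((f h) (g h)))))) (u h)))
Step 3: (\h.((\g.(\h.((\f.(\g.(\h.((f h) (g h))))) (g h)))) (u h)))
Step 4: (\h.(\i.((\f.(\g.(\h.((f h) (g h))))) ((u h) i))))
Step 5: (\h.(\i.(\g.(\j.((((u h) i) j) (g j))))))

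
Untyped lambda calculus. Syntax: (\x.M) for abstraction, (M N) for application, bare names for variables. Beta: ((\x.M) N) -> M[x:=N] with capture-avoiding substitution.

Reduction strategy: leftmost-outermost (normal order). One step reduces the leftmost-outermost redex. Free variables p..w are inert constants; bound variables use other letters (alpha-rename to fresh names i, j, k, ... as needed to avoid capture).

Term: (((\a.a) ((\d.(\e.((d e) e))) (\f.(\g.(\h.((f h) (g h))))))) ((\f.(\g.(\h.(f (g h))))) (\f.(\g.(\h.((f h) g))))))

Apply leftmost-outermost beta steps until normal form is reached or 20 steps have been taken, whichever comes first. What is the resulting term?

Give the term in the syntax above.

Step 0: (((\a.a) ((\d.(\e.((d e) e))) (\f.(\g.(\h.((f h) (g h))))))) ((\f.(\g.(\h.(f (g h))))) (\f.(\g.(\h.((f h) g))))))
Step 1: (((\d.(\e.((d e) e))) (\f.(\g.(\h.((f h) (g h)))))) ((\f.(\g.(\h.(f (g h))))) (\f.(\g.(\h.((f h) g))))))
Step 2: ((\e.(((\f.(\g.(\h.((f h) (g h))))) e) e)) ((\f.(\g.(\h.(f (g h))))) (\f.(\g.(\h.((f h) g))))))
Step 3: (((\f.(\g.(\h.((f h) (g h))))) ((\f.(\g.(\h.(f (g h))))) (\f.(\g.(\h.((f h) g)))))) ((\f.(\g.(\h.(f (g h))))) (\f.(\g.(\h.((f h) g))))))
Step 4: ((\g.(\h.((((\f.(\g.(\h.(f (g h))))) (\f.(\g.(\h.((f h) g))))) h) (g h)))) ((\f.(\g.(\h.(f (g h))))) (\f.(\g.(\h.((f h) g))))))
Step 5: (\h.((((\f.(\g.(\h.(f (g h))))) (\f.(\g.(\h.((f h) g))))) h) (((\f.(\g.(\h.(f (g h))))) (\f.(\g.(\h.((f h) g))))) h)))
Step 6: (\h.(((\g.(\h.((\f.(\g.(\h.((f h) g)))) (g h)))) h) (((\f.(\g.(\h.(f (g h))))) (\f.(\g.(\h.((f h) g))))) h)))
Step 7: (\h.((\i.((\f.(\g.(\h.((f h) g)))) (h i))) (((\f.(\g.(\h.(f (g h))))) (\f.(\g.(\h.((f h) g))))) h)))
Step 8: (\h.((\f.(\g.(\h.((f h) g)))) (h (((\f.(\g.(\h.(f (g h))))) (\f.(\g.(\h.((f h) g))))) h))))
Step 9: (\h.(\g.(\i.(((h (((\f.(\g.(\h.(f (g h))))) (\f.(\g.(\h.((f h) g))))) h)) i) g))))
Step 10: (\h.(\g.(\i.(((h ((\g.(\h.((\f.(\g.(\h.((f h) g)))) (g h)))) h)) i) g))))
Step 11: (\h.(\g.(\i.(((h (\i.((\f.(\g.(\h.((f h) g)))) (h i)))) i) g))))
Step 12: (\h.(\g.(\i.(((h (\i.(\g.(\j.(((h i) j) g))))) i) g))))

Answer: (\h.(\g.(\i.(((h (\i.(\g.(\j.(((h i) j) g))))) i) g))))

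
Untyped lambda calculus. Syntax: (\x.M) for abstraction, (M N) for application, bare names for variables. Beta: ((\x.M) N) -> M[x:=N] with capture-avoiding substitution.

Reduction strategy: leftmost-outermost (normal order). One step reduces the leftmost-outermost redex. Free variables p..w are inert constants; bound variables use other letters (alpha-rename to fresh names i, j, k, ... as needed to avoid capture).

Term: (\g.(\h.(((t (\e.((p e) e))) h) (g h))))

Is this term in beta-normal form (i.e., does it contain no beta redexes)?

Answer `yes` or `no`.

Term: (\g.(\h.(((t (\e.((p e) e))) h) (g h))))
No beta redexes found.

Answer: yes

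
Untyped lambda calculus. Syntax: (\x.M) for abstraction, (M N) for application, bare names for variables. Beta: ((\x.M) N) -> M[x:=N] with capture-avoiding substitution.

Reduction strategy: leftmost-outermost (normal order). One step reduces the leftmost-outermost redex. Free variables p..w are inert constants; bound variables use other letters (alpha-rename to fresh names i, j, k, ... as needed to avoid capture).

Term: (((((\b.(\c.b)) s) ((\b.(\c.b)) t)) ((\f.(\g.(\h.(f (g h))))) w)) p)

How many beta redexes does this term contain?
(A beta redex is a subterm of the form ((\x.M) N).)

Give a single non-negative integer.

Term: (((((\b.(\c.b)) s) ((\b.(\c.b)) t)) ((\f.(\g.(\h.(f (g h))))) w)) p)
  Redex: ((\b.(\c.b)) s)
  Redex: ((\b.(\c.b)) t)
  Redex: ((\f.(\g.(\h.(f (g h))))) w)
Total redexes: 3

Answer: 3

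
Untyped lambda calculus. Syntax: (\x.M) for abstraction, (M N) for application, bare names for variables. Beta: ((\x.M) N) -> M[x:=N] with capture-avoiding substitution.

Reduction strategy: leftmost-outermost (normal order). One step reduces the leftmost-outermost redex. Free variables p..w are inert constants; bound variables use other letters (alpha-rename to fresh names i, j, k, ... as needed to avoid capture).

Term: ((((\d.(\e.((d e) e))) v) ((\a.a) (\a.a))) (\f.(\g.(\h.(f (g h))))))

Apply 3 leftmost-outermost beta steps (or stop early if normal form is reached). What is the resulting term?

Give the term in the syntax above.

Answer: (((v (\a.a)) ((\a.a) (\a.a))) (\f.(\g.(\h.(f (g h))))))

Derivation:
Step 0: ((((\d.(\e.((d e) e))) v) ((\a.a) (\a.a))) (\f.(\g.(\h.(f (g h))))))
Step 1: (((\e.((v e) e)) ((\a.a) (\a.a))) (\f.(\g.(\h.(f (g h))))))
Step 2: (((v ((\a.a) (\a.a))) ((\a.a) (\a.a))) (\f.(\g.(\h.(f (g h))))))
Step 3: (((v (\a.a)) ((\a.a) (\a.a))) (\f.(\g.(\h.(f (g h))))))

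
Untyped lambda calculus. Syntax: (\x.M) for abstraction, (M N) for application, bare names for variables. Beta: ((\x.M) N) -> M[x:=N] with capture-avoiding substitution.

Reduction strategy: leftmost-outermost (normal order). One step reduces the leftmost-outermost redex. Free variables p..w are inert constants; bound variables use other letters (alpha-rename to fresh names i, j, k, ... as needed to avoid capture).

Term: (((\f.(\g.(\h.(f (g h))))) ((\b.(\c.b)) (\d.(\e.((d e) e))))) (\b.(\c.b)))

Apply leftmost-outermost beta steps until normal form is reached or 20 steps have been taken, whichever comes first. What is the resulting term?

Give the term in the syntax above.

Step 0: (((\f.(\g.(\h.(f (g h))))) ((\b.(\c.b)) (\d.(\e.((d e) e))))) (\b.(\c.b)))
Step 1: ((\g.(\h.(((\b.(\c.b)) (\d.(\e.((d e) e)))) (g h)))) (\b.(\c.b)))
Step 2: (\h.(((\b.(\c.b)) (\d.(\e.((d e) e)))) ((\b.(\c.b)) h)))
Step 3: (\h.((\c.(\d.(\e.((d e) e)))) ((\b.(\c.b)) h)))
Step 4: (\h.(\d.(\e.((d e) e))))

Answer: (\h.(\d.(\e.((d e) e))))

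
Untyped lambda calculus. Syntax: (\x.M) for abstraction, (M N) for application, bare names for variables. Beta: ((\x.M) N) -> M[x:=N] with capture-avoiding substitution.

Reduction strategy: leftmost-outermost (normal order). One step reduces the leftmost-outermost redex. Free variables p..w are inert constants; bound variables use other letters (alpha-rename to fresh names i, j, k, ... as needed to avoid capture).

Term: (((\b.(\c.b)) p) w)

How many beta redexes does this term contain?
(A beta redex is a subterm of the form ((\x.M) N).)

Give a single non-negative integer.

Answer: 1

Derivation:
Term: (((\b.(\c.b)) p) w)
  Redex: ((\b.(\c.b)) p)
Total redexes: 1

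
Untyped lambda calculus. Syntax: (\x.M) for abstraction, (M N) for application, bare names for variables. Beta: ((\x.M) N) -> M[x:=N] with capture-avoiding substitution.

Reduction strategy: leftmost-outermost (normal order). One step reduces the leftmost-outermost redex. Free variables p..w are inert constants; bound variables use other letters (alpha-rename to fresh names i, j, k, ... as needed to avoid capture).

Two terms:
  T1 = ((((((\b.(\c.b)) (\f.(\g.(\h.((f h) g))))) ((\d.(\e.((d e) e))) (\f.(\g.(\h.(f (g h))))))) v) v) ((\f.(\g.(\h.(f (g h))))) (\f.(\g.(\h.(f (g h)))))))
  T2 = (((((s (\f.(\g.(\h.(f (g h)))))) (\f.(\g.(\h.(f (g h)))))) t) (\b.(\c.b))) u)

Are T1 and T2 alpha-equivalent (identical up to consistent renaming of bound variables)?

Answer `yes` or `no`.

Answer: no

Derivation:
Term 1: ((((((\b.(\c.b)) (\f.(\g.(\h.((f h) g))))) ((\d.(\e.((d e) e))) (\f.(\g.(\h.(f (g h))))))) v) v) ((\f.(\g.(\h.(f (g h))))) (\f.(\g.(\h.(f (g h)))))))
Term 2: (((((s (\f.(\g.(\h.(f (g h)))))) (\f.(\g.(\h.(f (g h)))))) t) (\b.(\c.b))) u)
Alpha-equivalence: compare structure up to binder renaming.
Result: False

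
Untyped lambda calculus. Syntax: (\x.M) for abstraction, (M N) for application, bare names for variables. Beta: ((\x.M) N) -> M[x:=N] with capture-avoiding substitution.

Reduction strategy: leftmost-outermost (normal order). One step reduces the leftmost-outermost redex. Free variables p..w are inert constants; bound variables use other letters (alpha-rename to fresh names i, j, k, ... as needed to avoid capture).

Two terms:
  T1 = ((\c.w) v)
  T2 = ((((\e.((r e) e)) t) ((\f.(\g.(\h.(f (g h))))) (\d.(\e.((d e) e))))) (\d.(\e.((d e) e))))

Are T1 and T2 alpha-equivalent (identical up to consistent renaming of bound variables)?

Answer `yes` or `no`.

Answer: no

Derivation:
Term 1: ((\c.w) v)
Term 2: ((((\e.((r e) e)) t) ((\f.(\g.(\h.(f (g h))))) (\d.(\e.((d e) e))))) (\d.(\e.((d e) e))))
Alpha-equivalence: compare structure up to binder renaming.
Result: False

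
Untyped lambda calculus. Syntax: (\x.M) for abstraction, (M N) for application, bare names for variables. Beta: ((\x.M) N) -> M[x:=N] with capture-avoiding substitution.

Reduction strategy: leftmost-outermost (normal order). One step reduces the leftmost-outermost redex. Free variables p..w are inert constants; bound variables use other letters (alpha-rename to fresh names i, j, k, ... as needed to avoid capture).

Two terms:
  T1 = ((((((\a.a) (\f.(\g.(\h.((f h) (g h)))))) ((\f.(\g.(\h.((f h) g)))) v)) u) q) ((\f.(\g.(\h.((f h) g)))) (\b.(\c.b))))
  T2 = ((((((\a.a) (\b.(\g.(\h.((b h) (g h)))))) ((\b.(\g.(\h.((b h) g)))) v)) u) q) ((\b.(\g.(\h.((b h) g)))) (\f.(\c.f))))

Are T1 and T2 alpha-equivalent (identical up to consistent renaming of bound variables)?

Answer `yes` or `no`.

Term 1: ((((((\a.a) (\f.(\g.(\h.((f h) (g h)))))) ((\f.(\g.(\h.((f h) g)))) v)) u) q) ((\f.(\g.(\h.((f h) g)))) (\b.(\c.b))))
Term 2: ((((((\a.a) (\b.(\g.(\h.((b h) (g h)))))) ((\b.(\g.(\h.((b h) g)))) v)) u) q) ((\b.(\g.(\h.((b h) g)))) (\f.(\c.f))))
Alpha-equivalence: compare structure up to binder renaming.
Result: True

Answer: yes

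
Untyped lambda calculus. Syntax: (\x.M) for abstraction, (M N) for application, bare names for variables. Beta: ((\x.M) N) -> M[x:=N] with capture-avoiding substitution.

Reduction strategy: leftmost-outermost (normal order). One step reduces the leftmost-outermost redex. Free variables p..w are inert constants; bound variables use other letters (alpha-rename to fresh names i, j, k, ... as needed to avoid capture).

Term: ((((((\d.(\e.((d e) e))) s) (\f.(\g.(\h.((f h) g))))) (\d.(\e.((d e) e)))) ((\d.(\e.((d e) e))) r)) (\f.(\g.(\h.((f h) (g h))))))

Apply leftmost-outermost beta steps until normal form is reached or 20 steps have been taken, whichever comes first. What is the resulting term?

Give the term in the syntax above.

Step 0: ((((((\d.(\e.((d e) e))) s) (\f.(\g.(\h.((f h) g))))) (\d.(\e.((d e) e)))) ((\d.(\e.((d e) e))) r)) (\f.(\g.(\h.((f h) (g h))))))
Step 1: (((((\e.((s e) e)) (\f.(\g.(\h.((f h) g))))) (\d.(\e.((d e) e)))) ((\d.(\e.((d e) e))) r)) (\f.(\g.(\h.((f h) (g h))))))
Step 2: (((((s (\f.(\g.(\h.((f h) g))))) (\f.(\g.(\h.((f h) g))))) (\d.(\e.((d e) e)))) ((\d.(\e.((d e) e))) r)) (\f.(\g.(\h.((f h) (g h))))))
Step 3: (((((s (\f.(\g.(\h.((f h) g))))) (\f.(\g.(\h.((f h) g))))) (\d.(\e.((d e) e)))) (\e.((r e) e))) (\f.(\g.(\h.((f h) (g h))))))

Answer: (((((s (\f.(\g.(\h.((f h) g))))) (\f.(\g.(\h.((f h) g))))) (\d.(\e.((d e) e)))) (\e.((r e) e))) (\f.(\g.(\h.((f h) (g h))))))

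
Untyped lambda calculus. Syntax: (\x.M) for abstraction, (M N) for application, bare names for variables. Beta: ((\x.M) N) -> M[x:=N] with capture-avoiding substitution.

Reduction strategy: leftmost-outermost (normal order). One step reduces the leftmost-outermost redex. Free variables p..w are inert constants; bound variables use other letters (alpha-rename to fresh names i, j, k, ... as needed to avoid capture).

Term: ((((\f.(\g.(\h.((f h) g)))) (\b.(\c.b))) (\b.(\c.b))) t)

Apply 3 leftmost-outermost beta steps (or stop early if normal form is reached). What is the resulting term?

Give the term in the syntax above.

Step 0: ((((\f.(\g.(\h.((f h) g)))) (\b.(\c.b))) (\b.(\c.b))) t)
Step 1: (((\g.(\h.(((\b.(\c.b)) h) g))) (\b.(\c.b))) t)
Step 2: ((\h.(((\b.(\c.b)) h) (\b.(\c.b)))) t)
Step 3: (((\b.(\c.b)) t) (\b.(\c.b)))

Answer: (((\b.(\c.b)) t) (\b.(\c.b)))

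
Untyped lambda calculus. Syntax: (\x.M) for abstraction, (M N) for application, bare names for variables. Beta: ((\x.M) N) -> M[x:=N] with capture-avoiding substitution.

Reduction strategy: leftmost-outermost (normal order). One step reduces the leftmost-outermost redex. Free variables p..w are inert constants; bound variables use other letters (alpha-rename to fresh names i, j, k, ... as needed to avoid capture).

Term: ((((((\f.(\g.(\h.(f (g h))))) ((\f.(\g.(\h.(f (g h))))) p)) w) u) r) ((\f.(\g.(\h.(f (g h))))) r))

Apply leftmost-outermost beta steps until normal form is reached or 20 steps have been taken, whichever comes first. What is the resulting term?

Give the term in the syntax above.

Answer: ((p ((w u) r)) (\g.(\h.(r (g h)))))

Derivation:
Step 0: ((((((\f.(\g.(\h.(f (g h))))) ((\f.(\g.(\h.(f (g h))))) p)) w) u) r) ((\f.(\g.(\h.(f (g h))))) r))
Step 1: (((((\g.(\h.(((\f.(\g.(\h.(f (g h))))) p) (g h)))) w) u) r) ((\f.(\g.(\h.(f (g h))))) r))
Step 2: ((((\h.(((\f.(\g.(\h.(f (g h))))) p) (w h))) u) r) ((\f.(\g.(\h.(f (g h))))) r))
Step 3: (((((\f.(\g.(\h.(f (g h))))) p) (w u)) r) ((\f.(\g.(\h.(f (g h))))) r))
Step 4: ((((\g.(\h.(p (g h)))) (w u)) r) ((\f.(\g.(\h.(f (g h))))) r))
Step 5: (((\h.(p ((w u) h))) r) ((\f.(\g.(\h.(f (g h))))) r))
Step 6: ((p ((w u) r)) ((\f.(\g.(\h.(f (g h))))) r))
Step 7: ((p ((w u) r)) (\g.(\h.(r (g h)))))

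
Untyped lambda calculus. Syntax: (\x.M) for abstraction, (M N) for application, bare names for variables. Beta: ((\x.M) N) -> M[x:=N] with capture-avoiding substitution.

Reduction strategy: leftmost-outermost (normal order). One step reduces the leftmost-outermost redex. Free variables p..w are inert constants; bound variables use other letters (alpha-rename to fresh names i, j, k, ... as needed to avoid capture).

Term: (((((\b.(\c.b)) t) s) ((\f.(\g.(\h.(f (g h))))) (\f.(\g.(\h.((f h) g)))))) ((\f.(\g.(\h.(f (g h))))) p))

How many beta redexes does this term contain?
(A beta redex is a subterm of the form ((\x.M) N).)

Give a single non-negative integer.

Term: (((((\b.(\c.b)) t) s) ((\f.(\g.(\h.(f (g h))))) (\f.(\g.(\h.((f h) g)))))) ((\f.(\g.(\h.(f (g h))))) p))
  Redex: ((\b.(\c.b)) t)
  Redex: ((\f.(\g.(\h.(f (g h))))) (\f.(\g.(\h.((f h) g)))))
  Redex: ((\f.(\g.(\h.(f (g h))))) p)
Total redexes: 3

Answer: 3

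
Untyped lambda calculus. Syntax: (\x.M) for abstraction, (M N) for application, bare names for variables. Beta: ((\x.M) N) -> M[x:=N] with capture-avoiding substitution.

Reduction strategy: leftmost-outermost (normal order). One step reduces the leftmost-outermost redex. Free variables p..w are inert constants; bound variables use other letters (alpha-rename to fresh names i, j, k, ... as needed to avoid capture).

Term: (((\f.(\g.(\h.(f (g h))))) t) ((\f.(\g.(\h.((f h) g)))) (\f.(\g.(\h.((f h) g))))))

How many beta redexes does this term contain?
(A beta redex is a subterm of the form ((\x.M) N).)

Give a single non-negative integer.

Term: (((\f.(\g.(\h.(f (g h))))) t) ((\f.(\g.(\h.((f h) g)))) (\f.(\g.(\h.((f h) g))))))
  Redex: ((\f.(\g.(\h.(f (g h))))) t)
  Redex: ((\f.(\g.(\h.((f h) g)))) (\f.(\g.(\h.((f h) g)))))
Total redexes: 2

Answer: 2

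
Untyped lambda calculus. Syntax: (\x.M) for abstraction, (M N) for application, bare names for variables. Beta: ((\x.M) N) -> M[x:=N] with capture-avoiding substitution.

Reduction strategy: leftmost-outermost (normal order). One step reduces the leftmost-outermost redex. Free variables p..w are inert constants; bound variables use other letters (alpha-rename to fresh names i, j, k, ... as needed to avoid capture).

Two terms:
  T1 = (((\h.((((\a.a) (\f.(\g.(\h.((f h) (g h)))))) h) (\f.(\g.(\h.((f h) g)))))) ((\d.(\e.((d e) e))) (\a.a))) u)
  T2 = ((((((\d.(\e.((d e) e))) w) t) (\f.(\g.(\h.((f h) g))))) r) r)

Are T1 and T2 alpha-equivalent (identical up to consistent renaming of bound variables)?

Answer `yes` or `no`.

Term 1: (((\h.((((\a.a) (\f.(\g.(\h.((f h) (g h)))))) h) (\f.(\g.(\h.((f h) g)))))) ((\d.(\e.((d e) e))) (\a.a))) u)
Term 2: ((((((\d.(\e.((d e) e))) w) t) (\f.(\g.(\h.((f h) g))))) r) r)
Alpha-equivalence: compare structure up to binder renaming.
Result: False

Answer: no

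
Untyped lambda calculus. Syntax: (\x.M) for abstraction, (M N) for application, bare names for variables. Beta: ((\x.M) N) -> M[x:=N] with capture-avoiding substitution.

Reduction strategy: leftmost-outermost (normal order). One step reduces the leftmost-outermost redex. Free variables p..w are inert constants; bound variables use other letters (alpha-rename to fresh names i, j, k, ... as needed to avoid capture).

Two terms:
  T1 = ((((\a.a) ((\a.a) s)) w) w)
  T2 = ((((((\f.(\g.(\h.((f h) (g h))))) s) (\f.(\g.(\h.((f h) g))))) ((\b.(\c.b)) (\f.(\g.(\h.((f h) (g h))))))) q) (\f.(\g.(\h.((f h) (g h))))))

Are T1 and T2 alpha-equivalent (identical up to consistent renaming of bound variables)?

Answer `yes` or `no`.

Term 1: ((((\a.a) ((\a.a) s)) w) w)
Term 2: ((((((\f.(\g.(\h.((f h) (g h))))) s) (\f.(\g.(\h.((f h) g))))) ((\b.(\c.b)) (\f.(\g.(\h.((f h) (g h))))))) q) (\f.(\g.(\h.((f h) (g h))))))
Alpha-equivalence: compare structure up to binder renaming.
Result: False

Answer: no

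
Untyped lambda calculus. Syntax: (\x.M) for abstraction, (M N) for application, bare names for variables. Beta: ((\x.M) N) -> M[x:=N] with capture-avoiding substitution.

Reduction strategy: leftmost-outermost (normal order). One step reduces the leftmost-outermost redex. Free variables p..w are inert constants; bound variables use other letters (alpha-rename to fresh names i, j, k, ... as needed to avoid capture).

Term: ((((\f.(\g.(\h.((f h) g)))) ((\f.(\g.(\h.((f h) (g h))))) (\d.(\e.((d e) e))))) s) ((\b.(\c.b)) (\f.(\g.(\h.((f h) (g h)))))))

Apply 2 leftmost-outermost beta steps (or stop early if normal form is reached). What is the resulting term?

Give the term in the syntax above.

Answer: ((\h.((((\f.(\g.(\h.((f h) (g h))))) (\d.(\e.((d e) e)))) h) s)) ((\b.(\c.b)) (\f.(\g.(\h.((f h) (g h)))))))

Derivation:
Step 0: ((((\f.(\g.(\h.((f h) g)))) ((\f.(\g.(\h.((f h) (g h))))) (\d.(\e.((d e) e))))) s) ((\b.(\c.b)) (\f.(\g.(\h.((f h) (g h)))))))
Step 1: (((\g.(\h.((((\f.(\g.(\h.((f h) (g h))))) (\d.(\e.((d e) e)))) h) g))) s) ((\b.(\c.b)) (\f.(\g.(\h.((f h) (g h)))))))
Step 2: ((\h.((((\f.(\g.(\h.((f h) (g h))))) (\d.(\e.((d e) e)))) h) s)) ((\b.(\c.b)) (\f.(\g.(\h.((f h) (g h)))))))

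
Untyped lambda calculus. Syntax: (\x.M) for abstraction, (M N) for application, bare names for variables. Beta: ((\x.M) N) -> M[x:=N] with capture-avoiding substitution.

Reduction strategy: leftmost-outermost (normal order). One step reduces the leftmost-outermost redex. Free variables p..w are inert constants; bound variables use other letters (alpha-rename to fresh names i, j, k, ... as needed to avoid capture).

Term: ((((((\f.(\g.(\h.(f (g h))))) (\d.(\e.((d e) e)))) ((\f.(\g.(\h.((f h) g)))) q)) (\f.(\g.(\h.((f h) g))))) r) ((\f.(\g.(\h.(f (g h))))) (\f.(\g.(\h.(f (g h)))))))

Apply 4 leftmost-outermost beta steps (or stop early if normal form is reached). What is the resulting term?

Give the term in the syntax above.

Step 0: ((((((\f.(\g.(\h.(f (g h))))) (\d.(\e.((d e) e)))) ((\f.(\g.(\h.((f h) g)))) q)) (\f.(\g.(\h.((f h) g))))) r) ((\f.(\g.(\h.(f (g h))))) (\f.(\g.(\h.(f (g h)))))))
Step 1: (((((\g.(\h.((\d.(\e.((d e) e))) (g h)))) ((\f.(\g.(\h.((f h) g)))) q)) (\f.(\g.(\h.((f h) g))))) r) ((\f.(\g.(\h.(f (g h))))) (\f.(\g.(\h.(f (g h)))))))
Step 2: ((((\h.((\d.(\e.((d e) e))) (((\f.(\g.(\h.((f h) g)))) q) h))) (\f.(\g.(\h.((f h) g))))) r) ((\f.(\g.(\h.(f (g h))))) (\f.(\g.(\h.(f (g h)))))))
Step 3: ((((\d.(\e.((d e) e))) (((\f.(\g.(\h.((f h) g)))) q) (\f.(\g.(\h.((f h) g)))))) r) ((\f.(\g.(\h.(f (g h))))) (\f.(\g.(\h.(f (g h)))))))
Step 4: (((\e.(((((\f.(\g.(\h.((f h) g)))) q) (\f.(\g.(\h.((f h) g))))) e) e)) r) ((\f.(\g.(\h.(f (g h))))) (\f.(\g.(\h.(f (g h)))))))

Answer: (((\e.(((((\f.(\g.(\h.((f h) g)))) q) (\f.(\g.(\h.((f h) g))))) e) e)) r) ((\f.(\g.(\h.(f (g h))))) (\f.(\g.(\h.(f (g h)))))))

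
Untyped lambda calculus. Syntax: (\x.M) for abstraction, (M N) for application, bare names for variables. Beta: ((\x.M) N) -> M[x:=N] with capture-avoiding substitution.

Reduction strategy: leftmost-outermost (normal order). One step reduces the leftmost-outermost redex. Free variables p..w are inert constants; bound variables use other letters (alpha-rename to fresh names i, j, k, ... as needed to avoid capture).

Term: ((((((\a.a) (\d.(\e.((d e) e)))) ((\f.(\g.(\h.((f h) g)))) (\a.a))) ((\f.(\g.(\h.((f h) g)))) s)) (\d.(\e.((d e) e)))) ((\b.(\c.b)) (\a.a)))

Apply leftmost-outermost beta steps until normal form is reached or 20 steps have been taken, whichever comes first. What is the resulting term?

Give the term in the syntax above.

Step 0: ((((((\a.a) (\d.(\e.((d e) e)))) ((\f.(\g.(\h.((f h) g)))) (\a.a))) ((\f.(\g.(\h.((f h) g)))) s)) (\d.(\e.((d e) e)))) ((\b.(\c.b)) (\a.a)))
Step 1: (((((\d.(\e.((d e) e))) ((\f.(\g.(\h.((f h) g)))) (\a.a))) ((\f.(\g.(\h.((f h) g)))) s)) (\d.(\e.((d e) e)))) ((\b.(\c.b)) (\a.a)))
Step 2: ((((\e.((((\f.(\g.(\h.((f h) g)))) (\a.a)) e) e)) ((\f.(\g.(\h.((f h) g)))) s)) (\d.(\e.((d e) e)))) ((\b.(\c.b)) (\a.a)))
Step 3: ((((((\f.(\g.(\h.((f h) g)))) (\a.a)) ((\f.(\g.(\h.((f h) g)))) s)) ((\f.(\g.(\h.((f h) g)))) s)) (\d.(\e.((d e) e)))) ((\b.(\c.b)) (\a.a)))
Step 4: (((((\g.(\h.(((\a.a) h) g))) ((\f.(\g.(\h.((f h) g)))) s)) ((\f.(\g.(\h.((f h) g)))) s)) (\d.(\e.((d e) e)))) ((\b.(\c.b)) (\a.a)))
Step 5: ((((\h.(((\a.a) h) ((\f.(\g.(\h.((f h) g)))) s))) ((\f.(\g.(\h.((f h) g)))) s)) (\d.(\e.((d e) e)))) ((\b.(\c.b)) (\a.a)))
Step 6: (((((\a.a) ((\f.(\g.(\h.((f h) g)))) s)) ((\f.(\g.(\h.((f h) g)))) s)) (\d.(\e.((d e) e)))) ((\b.(\c.b)) (\a.a)))
Step 7: (((((\f.(\g.(\h.((f h) g)))) s) ((\f.(\g.(\h.((f h) g)))) s)) (\d.(\e.((d e) e)))) ((\b.(\c.b)) (\a.a)))
Step 8: ((((\g.(\h.((s h) g))) ((\f.(\g.(\h.((f h) g)))) s)) (\d.(\e.((d e) e)))) ((\b.(\c.b)) (\a.a)))
Step 9: (((\h.((s h) ((\f.(\g.(\h.((f h) g)))) s))) (\d.(\e.((d e) e)))) ((\b.(\c.b)) (\a.a)))
Step 10: (((s (\d.(\e.((d e) e)))) ((\f.(\g.(\h.((f h) g)))) s)) ((\b.(\c.b)) (\a.a)))
Step 11: (((s (\d.(\e.((d e) e)))) (\g.(\h.((s h) g)))) ((\b.(\c.b)) (\a.a)))
Step 12: (((s (\d.(\e.((d e) e)))) (\g.(\h.((s h) g)))) (\c.(\a.a)))

Answer: (((s (\d.(\e.((d e) e)))) (\g.(\h.((s h) g)))) (\c.(\a.a)))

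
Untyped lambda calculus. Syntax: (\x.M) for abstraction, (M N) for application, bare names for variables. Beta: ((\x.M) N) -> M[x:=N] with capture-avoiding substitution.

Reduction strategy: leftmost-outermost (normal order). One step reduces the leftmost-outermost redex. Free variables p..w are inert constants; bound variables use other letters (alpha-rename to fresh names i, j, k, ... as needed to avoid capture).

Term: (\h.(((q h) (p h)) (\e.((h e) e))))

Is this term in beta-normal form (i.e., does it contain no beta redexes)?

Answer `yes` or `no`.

Answer: yes

Derivation:
Term: (\h.(((q h) (p h)) (\e.((h e) e))))
No beta redexes found.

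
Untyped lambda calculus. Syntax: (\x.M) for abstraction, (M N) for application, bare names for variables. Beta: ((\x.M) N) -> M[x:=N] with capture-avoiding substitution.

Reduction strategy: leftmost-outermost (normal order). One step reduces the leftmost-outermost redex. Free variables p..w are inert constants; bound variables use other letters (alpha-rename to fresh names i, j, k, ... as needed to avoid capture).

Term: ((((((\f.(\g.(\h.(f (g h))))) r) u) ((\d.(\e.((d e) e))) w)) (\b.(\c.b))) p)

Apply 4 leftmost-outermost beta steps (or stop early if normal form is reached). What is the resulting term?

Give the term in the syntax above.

Answer: (((r (u (\e.((w e) e)))) (\b.(\c.b))) p)

Derivation:
Step 0: ((((((\f.(\g.(\h.(f (g h))))) r) u) ((\d.(\e.((d e) e))) w)) (\b.(\c.b))) p)
Step 1: (((((\g.(\h.(r (g h)))) u) ((\d.(\e.((d e) e))) w)) (\b.(\c.b))) p)
Step 2: ((((\h.(r (u h))) ((\d.(\e.((d e) e))) w)) (\b.(\c.b))) p)
Step 3: (((r (u ((\d.(\e.((d e) e))) w))) (\b.(\c.b))) p)
Step 4: (((r (u (\e.((w e) e)))) (\b.(\c.b))) p)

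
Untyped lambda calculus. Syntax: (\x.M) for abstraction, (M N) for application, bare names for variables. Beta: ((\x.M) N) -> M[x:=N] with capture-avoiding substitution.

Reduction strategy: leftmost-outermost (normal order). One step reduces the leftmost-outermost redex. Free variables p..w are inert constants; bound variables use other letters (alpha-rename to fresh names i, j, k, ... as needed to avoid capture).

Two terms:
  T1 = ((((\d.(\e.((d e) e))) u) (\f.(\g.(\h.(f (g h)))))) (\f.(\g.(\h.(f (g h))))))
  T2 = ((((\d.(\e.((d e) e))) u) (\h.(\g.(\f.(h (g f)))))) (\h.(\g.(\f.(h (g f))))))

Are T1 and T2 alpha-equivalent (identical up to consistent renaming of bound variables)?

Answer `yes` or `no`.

Term 1: ((((\d.(\e.((d e) e))) u) (\f.(\g.(\h.(f (g h)))))) (\f.(\g.(\h.(f (g h))))))
Term 2: ((((\d.(\e.((d e) e))) u) (\h.(\g.(\f.(h (g f)))))) (\h.(\g.(\f.(h (g f))))))
Alpha-equivalence: compare structure up to binder renaming.
Result: True

Answer: yes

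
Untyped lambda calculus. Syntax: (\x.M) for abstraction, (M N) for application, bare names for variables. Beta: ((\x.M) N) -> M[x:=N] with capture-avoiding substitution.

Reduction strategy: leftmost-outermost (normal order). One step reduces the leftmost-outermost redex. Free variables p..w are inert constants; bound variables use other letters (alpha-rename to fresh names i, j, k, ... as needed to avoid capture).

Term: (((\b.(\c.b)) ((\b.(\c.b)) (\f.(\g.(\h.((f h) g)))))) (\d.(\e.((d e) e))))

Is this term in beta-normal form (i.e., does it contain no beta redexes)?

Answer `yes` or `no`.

Answer: no

Derivation:
Term: (((\b.(\c.b)) ((\b.(\c.b)) (\f.(\g.(\h.((f h) g)))))) (\d.(\e.((d e) e))))
Found 2 beta redex(es).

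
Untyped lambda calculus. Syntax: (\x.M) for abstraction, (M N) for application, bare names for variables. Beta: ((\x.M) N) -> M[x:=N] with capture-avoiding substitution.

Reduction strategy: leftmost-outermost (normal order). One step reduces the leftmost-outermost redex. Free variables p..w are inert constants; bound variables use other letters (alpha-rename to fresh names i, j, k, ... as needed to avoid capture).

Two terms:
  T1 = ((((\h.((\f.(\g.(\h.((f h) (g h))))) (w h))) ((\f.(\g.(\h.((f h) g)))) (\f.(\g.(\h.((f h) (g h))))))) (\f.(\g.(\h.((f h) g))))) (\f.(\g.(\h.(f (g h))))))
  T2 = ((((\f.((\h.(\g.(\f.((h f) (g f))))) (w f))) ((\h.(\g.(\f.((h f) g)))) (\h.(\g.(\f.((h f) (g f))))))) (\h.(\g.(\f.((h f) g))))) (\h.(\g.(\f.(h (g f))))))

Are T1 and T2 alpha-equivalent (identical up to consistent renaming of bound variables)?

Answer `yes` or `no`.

Term 1: ((((\h.((\f.(\g.(\h.((f h) (g h))))) (w h))) ((\f.(\g.(\h.((f h) g)))) (\f.(\g.(\h.((f h) (g h))))))) (\f.(\g.(\h.((f h) g))))) (\f.(\g.(\h.(f (g h))))))
Term 2: ((((\f.((\h.(\g.(\f.((h f) (g f))))) (w f))) ((\h.(\g.(\f.((h f) g)))) (\h.(\g.(\f.((h f) (g f))))))) (\h.(\g.(\f.((h f) g))))) (\h.(\g.(\f.(h (g f))))))
Alpha-equivalence: compare structure up to binder renaming.
Result: True

Answer: yes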